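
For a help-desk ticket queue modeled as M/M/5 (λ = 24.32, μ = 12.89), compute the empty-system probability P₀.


a = λ/μ = 24.32/12.89 = 1.8867; ρ = a/c = 0.3773
Σ_{k=0}^{4} a^k/k! (terms k=0..4) = 1.00000 + 1.88673 + 1.77988 + 1.11939 + 0.52800 = 6.31400
Tail: a^5/(5!(1−ρ)) = 23.90855/(120·0.6227) = 0.31998
P₀ = 1/(6.31400 + 0.31998) = 1/6.63398 = 0.150739

Final: 0.150739


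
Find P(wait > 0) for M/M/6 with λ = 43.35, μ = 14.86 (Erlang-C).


a = λ/μ = 2.9172; ρ = a/6 = 0.4862
P₀ = 0.053321 (from M/M/c formula)
C(c,a) = [a^c/(c!(1−ρ))]·P₀ = [616.34199/(720·0.5138)]·0.053321
= 1.66609·0.053321 = 0.088837

Final: 0.088837


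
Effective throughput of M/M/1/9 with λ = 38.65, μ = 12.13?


ρ = 3.1863; P_K = (1−ρ)ρ^9/(1−ρ^10) = 0.686164
λ_eff = λ(1 − P_K) = 38.65·(1 − 0.686164) = 38.65·0.313836 = 12.1298 /hr

Final: 12.1298 /hr


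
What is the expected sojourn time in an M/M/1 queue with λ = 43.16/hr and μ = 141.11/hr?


W = 1/(μ−λ) = 1/(141.11 − 43.16) = 1/97.95 = 0.01021 hr

Final: 0.01021 hr


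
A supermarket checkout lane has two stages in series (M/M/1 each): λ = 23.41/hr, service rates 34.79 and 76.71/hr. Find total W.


Each node sees arrival rate λ = 23.41/hr (tandem ⇒ throughput preserved).
W₁ = 1/(μ₁−λ) = 1/(34.79−23.41) = 0.08787 hr
W₂ = 1/(μ₂−λ) = 1/(76.71−23.41) = 0.01876 hr
W_total = W₁ + W₂ = 0.08787 + 0.01876 = 0.10664 hr

Final: 0.10664 hr


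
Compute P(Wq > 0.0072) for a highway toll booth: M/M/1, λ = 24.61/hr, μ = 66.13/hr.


ρ = 24.61/66.13 = 0.3721
P(Wq > t) = ρ·e^{−(μ−λ)t} = 0.3721·e^{−0.2989}
= 0.3721·0.741601 = 0.275984

Final: 0.275984


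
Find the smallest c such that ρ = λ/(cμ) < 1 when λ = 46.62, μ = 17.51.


Stability requires cμ > λ ⇔ c > λ/μ.
λ/μ = 46.62/17.51 = 2.6625
Minimum integer c = ⌊2.6625⌋ + 1 = 3
Check: 3·17.51 = 52.53 > 46.62, while 2·17.51 = 35.02 ≤ 46.62

Final: 3 servers


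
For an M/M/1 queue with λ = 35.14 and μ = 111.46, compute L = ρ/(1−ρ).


ρ = λ/μ = 35.14/111.46 = 0.3153
L = ρ/(1−ρ) = 0.3153/(1 − 0.3153) = 0.3153/0.6847 = 0.4604

Final: 0.4604


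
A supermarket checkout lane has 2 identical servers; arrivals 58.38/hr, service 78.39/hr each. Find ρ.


ρ = λ/(cμ) = 58.38/(2·78.39) = 58.38/156.78 = 0.3724

Final: 0.3724


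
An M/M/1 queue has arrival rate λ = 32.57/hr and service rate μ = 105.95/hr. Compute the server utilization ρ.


ρ = λ/μ = 32.57/105.95 = 0.3074

Final: 0.3074


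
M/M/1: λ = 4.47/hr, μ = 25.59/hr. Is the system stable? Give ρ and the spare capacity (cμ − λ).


Total capacity cμ = 1·25.59 = 25.59/hr
ρ = λ/(cμ) = 4.47/25.59 = 0.1747
Stable ⇔ ρ < 1: YES
Spare capacity = cμ − λ = 25.59 − 4.47 = 21.12/hr

Final: ρ = 0.1747; stable; margin = 21.12/hr


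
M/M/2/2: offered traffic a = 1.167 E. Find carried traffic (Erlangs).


B(2,1.167) = 0.239100 (Erlang-B)
Carried load = a(1 − B) = 1.167·(1 − 0.239100) = 1.167·0.760900 = 0.8880 E

Final: 0.8880 Erlangs


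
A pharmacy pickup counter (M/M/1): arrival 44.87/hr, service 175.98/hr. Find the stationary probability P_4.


ρ = 44.87/175.98 = 0.2550
P_n = (1−ρ)·ρ^n = (1 − 0.2550)·0.2550^4 = 0.7450·0.004226 = 0.003149

Final: 0.003149


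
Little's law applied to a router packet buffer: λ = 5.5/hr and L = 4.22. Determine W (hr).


W = L/λ = 4.22/5.5 = 0.7673 hr

Final: 0.7673 hr


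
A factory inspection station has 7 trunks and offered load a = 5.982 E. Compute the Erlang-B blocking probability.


B(c,a) = (a^c/c!) / Σ_{k=0}^{c} a^k/k!
a^7/7! = 54.386902
Σ terms (k=0..7): 1.00000 + 5.98200 + 17.89216 + 35.67697 + 53.35491 + 63.83381 + 63.64231 + 54.38690 = 295.769073
B = 54.386902/295.769073 = 0.183883

Final: 0.183883


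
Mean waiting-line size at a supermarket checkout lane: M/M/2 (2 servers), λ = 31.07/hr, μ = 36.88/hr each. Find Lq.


a = λ/μ = 0.8425; ρ = a/2 = 0.4212
P₀ = 0.407231
Lq = P₀·a^c·ρ / (c!·(1−ρ)²) = 0.407231·0.70974·0.4212/(2·0.33497)
= 0.18173

Final: 0.18173


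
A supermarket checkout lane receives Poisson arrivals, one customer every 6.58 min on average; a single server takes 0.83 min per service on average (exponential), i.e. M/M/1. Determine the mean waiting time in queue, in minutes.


λ = 60/6.58 = 9.1185 /hr
μ = 60/0.83 = 72.2892 /hr
ρ = λ/μ = 9.1185/72.2892 = 0.1261
Wq = ρ/(μ−λ) = 0.1261/(72.2892−9.1185) = 0.001997 hr
In minutes: 0.001997·60 = 0.1198 min

Final: 0.1198 min


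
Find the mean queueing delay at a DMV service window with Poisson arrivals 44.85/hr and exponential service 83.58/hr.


ρ = 44.85/83.58 = 0.5366
Wq = ρ/(μ−λ) = 0.5366/(83.58 − 44.85) = 0.5366/38.73 = 0.01386 hr

Final: 0.01386 hr


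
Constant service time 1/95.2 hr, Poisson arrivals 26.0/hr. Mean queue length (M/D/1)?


ρ = 26.0/95.2 = 0.2731
M/D/1: Lq = ρ²/(2(1−ρ)) = 0.07459/(2·0.7269) = 0.05131

Final: 0.05131


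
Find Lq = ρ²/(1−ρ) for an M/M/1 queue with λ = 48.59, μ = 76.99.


ρ = 48.59/76.99 = 0.6311
Lq = ρ²/(1−ρ) = 0.3983/0.3689 = 1.0798

Final: 1.0798


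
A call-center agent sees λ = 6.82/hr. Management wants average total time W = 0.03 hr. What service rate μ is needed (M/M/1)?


W = 1/(μ−λ) ⇒ μ − λ = 1/W = 1/0.03 = 33.3333
μ = λ + 1/W = 6.82 + 33.3333 = 40.1533 per hr

Final: 40.1533 /hr


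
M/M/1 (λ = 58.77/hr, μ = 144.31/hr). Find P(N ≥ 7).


ρ = 58.77/144.31 = 0.4072
P(N ≥ n) = ρ^n = 0.4072^7 = 0.001858

Final: 0.001858


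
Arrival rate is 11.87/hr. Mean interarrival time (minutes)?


Mean interarrival time = 1/λ = 1/11.87 hour = 0.08425 hour
In minutes: 0.08425 × 60 = 5.0548 min

Final: 5.0548 min


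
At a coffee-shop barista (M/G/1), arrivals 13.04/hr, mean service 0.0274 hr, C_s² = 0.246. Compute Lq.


ρ = λ·E[S] = 13.04·0.0274 = 0.3573
Lq = ρ²(1+C_s²)/(2(1−ρ)) = 0.1277·(1+0.246)/(2·0.6427)
= 0.1277·1.2460/1.2854 = 0.12375

Final: 0.12375


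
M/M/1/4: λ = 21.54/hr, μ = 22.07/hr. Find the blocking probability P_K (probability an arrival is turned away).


ρ = λ/μ = 21.54/22.07 = 0.9760
P_K = (1−ρ)ρ^K/(1−ρ^(K+1)) = (0.02401·0.907347)/(1 − 0.885558)
= 0.021789/0.114442 = 0.190397

Final: 0.190397


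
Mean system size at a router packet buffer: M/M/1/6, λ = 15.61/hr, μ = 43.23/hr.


ρ = 15.61/43.23 = 0.3611
L = ρ[1 − (K+1)ρ^K + Kρ^(K+1)] / [(1−ρ)(1−ρ^(K+1))]
Numerator: 0.3611·(1 − 7·0.002217 + 6·0.0008004) = 0.357223
Denominator: (0.6389)·(0.999200) = 0.638397
L = 0.357223/0.638397 = 0.5596

Final: 0.5596


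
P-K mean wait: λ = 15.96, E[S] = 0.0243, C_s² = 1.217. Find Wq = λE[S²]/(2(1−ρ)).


ρ = λ·E[S] = 15.96·0.0243 = 0.3878
E[S²] = E[S]²(1+C_s²) = 0.0243²·(1+1.217) = 0.001309
Wq = λ·E[S²]/(2(1−ρ)) = 15.96·0.001309/(2·0.6122) = 0.01707 hr

Final: 0.01707 hr


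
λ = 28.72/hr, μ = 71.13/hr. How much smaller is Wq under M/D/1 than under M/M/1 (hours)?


ρ = 28.72/71.13 = 0.4038
Wq(M/M/1) = ρ/(μ−λ) = 0.4038/42.41 = 0.009521 hr
Wq(M/D/1) = ρ/(2(μ−λ)) = 0.004760 hr
Savings = 0.009521 − 0.004760 = 0.004760 hr

Final: 0.004760 hr


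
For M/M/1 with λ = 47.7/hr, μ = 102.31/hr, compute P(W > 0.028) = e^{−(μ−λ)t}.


W ~ Exponential(μ−λ) for M/M/1.
μ − λ = 102.31 − 47.7 = 54.6100
P(W > t) = e^{−(μ−λ)t} = e^{−1.5291} = 0.216735

Final: 0.216735


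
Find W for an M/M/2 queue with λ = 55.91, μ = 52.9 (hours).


a = 1.0569; ρ = 0.5284; P₀ = 0.308515
Lq = P₀·a^c·ρ/(c!(1−ρ)²) = 0.40951
Wq = Lq/λ = 0.40951/55.91 = 0.007324 hr
W = Wq + 1/μ = 0.007324 + 0.01890 = 0.02623 hr

Final: 0.02623 hr


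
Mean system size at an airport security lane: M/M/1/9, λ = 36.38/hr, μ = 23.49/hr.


ρ = 36.38/23.49 = 1.5487
L = ρ[1 − (K+1)ρ^K + Kρ^(K+1)] / [(1−ρ)(1−ρ^(K+1))]
Numerator: 1.5487·(1 − 10·51.264544 + 9·79.395663) = 314.264229
Denominator: (-0.5487)·(-78.395663) = 43.019161
L = 314.264229/43.019161 = 7.3052

Final: 7.3052


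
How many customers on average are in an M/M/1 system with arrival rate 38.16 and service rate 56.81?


ρ = λ/μ = 38.16/56.81 = 0.6717
L = ρ/(1−ρ) = 0.6717/(1 − 0.6717) = 0.6717/0.3283 = 2.0461

Final: 2.0461


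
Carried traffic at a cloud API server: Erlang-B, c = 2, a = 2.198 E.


B(2,2.198) = 0.430312 (Erlang-B)
Carried load = a(1 − B) = 2.198·(1 − 0.430312) = 2.198·0.569688 = 1.2522 E

Final: 1.2522 Erlangs


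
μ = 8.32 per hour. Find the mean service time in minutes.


Mean service time = 1/μ = 1/8.32 hour = 0.12019 hour
In minutes: 0.12019 × 60 = 7.2115 min

Final: 7.2115 min


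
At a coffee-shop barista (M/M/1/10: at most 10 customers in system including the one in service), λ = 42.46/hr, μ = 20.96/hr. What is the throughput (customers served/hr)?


ρ = 2.0258; P_K = (1−ρ)ρ^10/(1−ρ^11) = 0.506574
λ_eff = λ(1 − P_K) = 42.46·(1 − 0.506574) = 42.46·0.493426 = 20.9509 /hr

Final: 20.9509 /hr


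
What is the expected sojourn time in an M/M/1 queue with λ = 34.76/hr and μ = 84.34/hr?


W = 1/(μ−λ) = 1/(84.34 − 34.76) = 1/49.58 = 0.02017 hr

Final: 0.02017 hr


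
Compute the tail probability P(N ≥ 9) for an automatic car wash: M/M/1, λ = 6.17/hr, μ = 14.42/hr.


ρ = 6.17/14.42 = 0.4279
P(N ≥ n) = ρ^n = 0.4279^9 = 0.0004807

Final: 0.0004807


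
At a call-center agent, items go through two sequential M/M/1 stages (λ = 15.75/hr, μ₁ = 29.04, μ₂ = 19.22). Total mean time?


Each node sees arrival rate λ = 15.75/hr (tandem ⇒ throughput preserved).
W₁ = 1/(μ₁−λ) = 1/(29.04−15.75) = 0.07524 hr
W₂ = 1/(μ₂−λ) = 1/(19.22−15.75) = 0.28818 hr
W_total = W₁ + W₂ = 0.07524 + 0.28818 = 0.36343 hr

Final: 0.36343 hr


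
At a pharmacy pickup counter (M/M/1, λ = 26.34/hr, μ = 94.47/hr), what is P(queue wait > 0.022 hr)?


ρ = 26.34/94.47 = 0.2788
P(Wq > t) = ρ·e^{−(μ−λ)t} = 0.2788·e^{−1.4989}
= 0.2788·0.223385 = 0.062284

Final: 0.062284


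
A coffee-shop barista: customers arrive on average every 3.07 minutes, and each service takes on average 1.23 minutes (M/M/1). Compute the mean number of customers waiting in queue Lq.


λ = 60/3.07 = 19.5440 /hr
μ = 60/1.23 = 48.7805 /hr
ρ = λ/μ = 19.5440/48.7805 = 0.4007
Lq = ρ²/(1−ρ) = 0.1605/0.5993 = 0.2678

Final: 0.2678


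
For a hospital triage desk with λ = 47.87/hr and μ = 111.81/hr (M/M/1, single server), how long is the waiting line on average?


ρ = 47.87/111.81 = 0.4281
Lq = ρ²/(1−ρ) = 0.1833/0.5719 = 0.3205

Final: 0.3205


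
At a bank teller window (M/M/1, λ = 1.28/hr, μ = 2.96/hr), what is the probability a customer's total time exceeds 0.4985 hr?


W ~ Exponential(μ−λ) for M/M/1.
μ − λ = 2.96 − 1.28 = 1.6800
P(W > t) = e^{−(μ−λ)t} = e^{−0.8375} = 0.432800

Final: 0.432800


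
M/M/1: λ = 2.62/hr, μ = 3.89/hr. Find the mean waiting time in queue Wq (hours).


ρ = 2.62/3.89 = 0.6735
Wq = ρ/(μ−λ) = 0.6735/(3.89 − 2.62) = 0.6735/1.27 = 0.5303 hr

Final: 0.5303 hr


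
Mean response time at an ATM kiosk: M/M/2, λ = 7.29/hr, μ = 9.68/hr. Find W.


a = 0.7531; ρ = 0.3765; P₀ = 0.452908
Lq = P₀·a^c·ρ/(c!(1−ρ)²) = 0.12442
Wq = Lq/λ = 0.12442/7.29 = 0.01707 hr
W = Wq + 1/μ = 0.01707 + 0.10331 = 0.12037 hr

Final: 0.12037 hr


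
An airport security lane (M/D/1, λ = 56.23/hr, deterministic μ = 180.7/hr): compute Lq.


ρ = 56.23/180.7 = 0.3112
M/D/1: Lq = ρ²/(2(1−ρ)) = 0.09683/(2·0.6888) = 0.07029

Final: 0.07029


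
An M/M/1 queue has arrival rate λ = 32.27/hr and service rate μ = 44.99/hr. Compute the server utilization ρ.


ρ = λ/μ = 32.27/44.99 = 0.7173

Final: 0.7173


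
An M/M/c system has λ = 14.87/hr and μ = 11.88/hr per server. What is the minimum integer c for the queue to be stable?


Stability requires cμ > λ ⇔ c > λ/μ.
λ/μ = 14.87/11.88 = 1.2517
Minimum integer c = ⌊1.2517⌋ + 1 = 2
Check: 2·11.88 = 23.76 > 14.87, while 1·11.88 = 11.88 ≤ 14.87

Final: 2 servers


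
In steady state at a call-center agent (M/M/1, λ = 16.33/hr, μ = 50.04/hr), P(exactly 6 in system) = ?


ρ = 16.33/50.04 = 0.3263
P_n = (1−ρ)·ρ^n = (1 − 0.3263)·0.3263^6 = 0.6737·0.001208 = 0.0008137

Final: 0.0008137


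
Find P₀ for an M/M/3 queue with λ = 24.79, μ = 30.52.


a = λ/μ = 24.79/30.52 = 0.8123; ρ = a/c = 0.2708
Σ_{k=0}^{2} a^k/k! (terms k=0..2) = 1.00000 + 0.81225 + 0.32988 = 2.14213
Tail: a^3/(3!(1−ρ)) = 0.53589/(6·0.7292) = 0.12248
P₀ = 1/(2.14213 + 0.12248) = 1/2.26461 = 0.441577

Final: 0.441577


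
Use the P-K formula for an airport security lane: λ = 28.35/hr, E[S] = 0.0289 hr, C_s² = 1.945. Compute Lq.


ρ = λ·E[S] = 28.35·0.0289 = 0.8193
Lq = ρ²(1+C_s²)/(2(1−ρ)) = 0.6713·(1+1.945)/(2·0.1807)
= 0.6713·2.9450/0.3614 = 5.47060

Final: 5.47060


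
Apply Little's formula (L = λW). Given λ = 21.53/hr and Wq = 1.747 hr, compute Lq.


Lq = λWq = 21.53·1.747 = 37.6129

Final: 37.6129


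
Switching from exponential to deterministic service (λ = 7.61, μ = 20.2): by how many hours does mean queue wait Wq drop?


ρ = 7.61/20.2 = 0.3767
Wq(M/M/1) = ρ/(μ−λ) = 0.3767/12.59 = 0.02992 hr
Wq(M/D/1) = ρ/(2(μ−λ)) = 0.01496 hr
Savings = 0.02992 − 0.01496 = 0.01496 hr

Final: 0.01496 hr


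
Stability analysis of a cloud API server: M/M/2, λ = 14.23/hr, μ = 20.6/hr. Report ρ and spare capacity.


Total capacity cμ = 2·20.6 = 41.20/hr
ρ = λ/(cμ) = 14.23/41.20 = 0.3454
Stable ⇔ ρ < 1: YES
Spare capacity = cμ − λ = 41.20 − 14.23 = 26.97/hr

Final: ρ = 0.3454; stable; margin = 26.97/hr


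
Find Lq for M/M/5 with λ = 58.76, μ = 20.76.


a = λ/μ = 2.8304; ρ = a/5 = 0.5661
P₀ = 0.056247
Lq = P₀·a^c·ρ / (c!·(1−ρ)²) = 0.056247·181.66539·0.5661/(120·0.18828)
= 0.25602

Final: 0.25602


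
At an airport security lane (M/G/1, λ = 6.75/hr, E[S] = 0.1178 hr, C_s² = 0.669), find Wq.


ρ = λ·E[S] = 6.75·0.1178 = 0.7952
E[S²] = E[S]²(1+C_s²) = 0.1178²·(1+0.669) = 0.023160
Wq = λ·E[S²]/(2(1−ρ)) = 6.75·0.023160/(2·0.2048) = 0.38158 hr

Final: 0.38158 hr


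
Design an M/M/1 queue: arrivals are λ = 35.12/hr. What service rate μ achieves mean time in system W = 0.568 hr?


W = 1/(μ−λ) ⇒ μ − λ = 1/W = 1/0.568 = 1.7606
μ = λ + 1/W = 35.12 + 1.7606 = 36.8806 per hr

Final: 36.8806 /hr


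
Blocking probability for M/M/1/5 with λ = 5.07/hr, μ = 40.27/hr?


ρ = λ/μ = 5.07/40.27 = 0.1259
P_K = (1−ρ)ρ^K/(1−ρ^(K+1)) = (0.8741·0.00003163)/(1 − 0.000003983)
= 0.00002765/0.999996 = 0.00002765

Final: 0.00002765


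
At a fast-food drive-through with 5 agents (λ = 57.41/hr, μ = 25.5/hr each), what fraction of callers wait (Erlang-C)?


a = λ/μ = 2.2514; ρ = a/5 = 0.4503
P₀ = 0.103789 (from M/M/c formula)
C(c,a) = [a^c/(c!(1−ρ))]·P₀ = [57.84114/(120·0.5497)]·0.103789
= 0.87682·0.103789 = 0.091004

Final: 0.091004


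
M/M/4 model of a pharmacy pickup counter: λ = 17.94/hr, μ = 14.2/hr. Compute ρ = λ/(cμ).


ρ = λ/(cμ) = 17.94/(4·14.2) = 17.94/56.80 = 0.3158

Final: 0.3158


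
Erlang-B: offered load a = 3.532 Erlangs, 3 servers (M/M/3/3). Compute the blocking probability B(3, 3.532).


B(c,a) = (a^c/c!) / Σ_{k=0}^{c} a^k/k!
a^3/3! = 7.343631
Σ terms (k=0..3): 1.00000 + 3.53200 + 6.23751 + 7.34363 = 18.113143
B = 7.343631/18.113143 = 0.405431

Final: 0.405431


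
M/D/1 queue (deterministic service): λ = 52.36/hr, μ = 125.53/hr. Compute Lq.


ρ = 52.36/125.53 = 0.4171
M/D/1: Lq = ρ²/(2(1−ρ)) = 0.1740/(2·0.5829) = 0.14924

Final: 0.14924


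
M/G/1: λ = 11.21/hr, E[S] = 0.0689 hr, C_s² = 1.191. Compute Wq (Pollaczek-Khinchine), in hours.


ρ = λ·E[S] = 11.21·0.0689 = 0.7724
E[S²] = E[S]²(1+C_s²) = 0.0689²·(1+1.191) = 0.010401
Wq = λ·E[S²]/(2(1−ρ)) = 11.21·0.010401/(2·0.2276) = 0.25611 hr

Final: 0.25611 hr


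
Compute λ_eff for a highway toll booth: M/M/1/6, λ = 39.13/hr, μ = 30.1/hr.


ρ = 1.3000; P_K = (1−ρ)ρ^6/(1−ρ^7) = 0.274518
λ_eff = λ(1 − P_K) = 39.13·(1 − 0.274518) = 39.13·0.725482 = 28.3881 /hr

Final: 28.3881 /hr


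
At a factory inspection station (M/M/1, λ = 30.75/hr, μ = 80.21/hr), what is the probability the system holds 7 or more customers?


ρ = 30.75/80.21 = 0.3834
P(N ≥ n) = ρ^n = 0.3834^7 = 0.001217

Final: 0.001217


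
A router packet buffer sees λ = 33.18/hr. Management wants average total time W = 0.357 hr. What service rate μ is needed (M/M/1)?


W = 1/(μ−λ) ⇒ μ − λ = 1/W = 1/0.357 = 2.8011
μ = λ + 1/W = 33.18 + 2.8011 = 35.9811 per hr

Final: 35.9811 /hr


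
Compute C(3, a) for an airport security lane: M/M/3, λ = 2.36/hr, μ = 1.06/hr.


a = λ/μ = 2.2264; ρ = a/3 = 0.7421
P₀ = 0.077894 (from M/M/c formula)
C(c,a) = [a^c/(c!(1−ρ))]·P₀ = [11.03617/(6·0.2579)]·0.077894
= 7.13313·0.077894 = 0.555626

Final: 0.555626


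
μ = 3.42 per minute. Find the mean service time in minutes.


Mean service time = 1/μ = 1/3.42 minute = 0.29240 minute
In minutes: 0.29240 × 1 = 0.2924 min

Final: 0.2924 min


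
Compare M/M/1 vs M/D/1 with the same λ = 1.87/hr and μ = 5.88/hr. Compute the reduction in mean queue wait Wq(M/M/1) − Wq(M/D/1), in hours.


ρ = 1.87/5.88 = 0.3180
Wq(M/M/1) = ρ/(μ−λ) = 0.3180/4.01 = 0.07931 hr
Wq(M/D/1) = ρ/(2(μ−λ)) = 0.03965 hr
Savings = 0.07931 − 0.03965 = 0.03965 hr

Final: 0.03965 hr


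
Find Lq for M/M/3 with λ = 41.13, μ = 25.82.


a = λ/μ = 1.5930; ρ = a/3 = 0.5310
P₀ = 0.188748
Lq = P₀·a^c·ρ / (c!·(1−ρ)²) = 0.188748·4.04210·0.5310/(6·0.21998)
= 0.30693

Final: 0.30693


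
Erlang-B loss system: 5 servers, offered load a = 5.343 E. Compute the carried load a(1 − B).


B(5,5.343) = 0.312056 (Erlang-B)
Carried load = a(1 − B) = 5.343·(1 − 0.312056) = 5.343·0.687944 = 3.6757 E

Final: 3.6757 Erlangs


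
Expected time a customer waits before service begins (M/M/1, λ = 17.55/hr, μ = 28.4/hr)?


ρ = 17.55/28.4 = 0.6180
Wq = ρ/(μ−λ) = 0.6180/(28.4 − 17.55) = 0.6180/10.85 = 0.05695 hr

Final: 0.05695 hr


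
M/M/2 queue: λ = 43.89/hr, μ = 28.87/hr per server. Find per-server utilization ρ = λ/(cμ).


ρ = λ/(cμ) = 43.89/(2·28.87) = 43.89/57.74 = 0.7601

Final: 0.7601


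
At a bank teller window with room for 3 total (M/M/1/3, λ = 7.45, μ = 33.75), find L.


ρ = 7.45/33.75 = 0.2207
L = ρ[1 − (K+1)ρ^K + Kρ^(K+1)] / [(1−ρ)(1−ρ^(K+1))]
Numerator: 0.2207·(1 − 4·0.010756 + 3·0.002374) = 0.212816
Denominator: (0.7793)·(0.997626) = 0.777409
L = 0.212816/0.777409 = 0.2738

Final: 0.2738


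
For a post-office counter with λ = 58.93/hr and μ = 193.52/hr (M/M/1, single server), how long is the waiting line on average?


ρ = 58.93/193.52 = 0.3045
Lq = ρ²/(1−ρ) = 0.09273/0.6955 = 0.1333

Final: 0.1333


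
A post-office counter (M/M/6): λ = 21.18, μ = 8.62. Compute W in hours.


a = 2.4571; ρ = 0.4095; P₀ = 0.085248
Lq = P₀·a^c·ρ/(c!(1−ρ)²) = 0.03060
Wq = Lq/λ = 0.03060/21.18 = 0.001445 hr
W = Wq + 1/μ = 0.001445 + 0.11601 = 0.11745 hr

Final: 0.11745 hr


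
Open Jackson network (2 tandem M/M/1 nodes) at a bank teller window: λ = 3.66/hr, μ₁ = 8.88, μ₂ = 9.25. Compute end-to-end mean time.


Each node sees arrival rate λ = 3.66/hr (tandem ⇒ throughput preserved).
W₁ = 1/(μ₁−λ) = 1/(8.88−3.66) = 0.19157 hr
W₂ = 1/(μ₂−λ) = 1/(9.25−3.66) = 0.17889 hr
W_total = W₁ + W₂ = 0.19157 + 0.17889 = 0.37046 hr

Final: 0.37046 hr


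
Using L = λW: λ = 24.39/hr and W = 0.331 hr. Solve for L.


L = λW = 24.39·0.331 = 8.0731

Final: 8.0731


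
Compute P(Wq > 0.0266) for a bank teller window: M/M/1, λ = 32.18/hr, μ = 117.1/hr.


ρ = 32.18/117.1 = 0.2748
P(Wq > t) = ρ·e^{−(μ−λ)t} = 0.2748·e^{−2.2589}
= 0.2748·0.104468 = 0.028709

Final: 0.028709


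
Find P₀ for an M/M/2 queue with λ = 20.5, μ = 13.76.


a = λ/μ = 20.5/13.76 = 1.4898; ρ = a/c = 0.7449
Σ_{k=0}^{1} a^k/k! (terms k=0..1) = 1.00000 + 1.48983 = 2.48983
Tail: a^2/(2!(1−ρ)) = 2.21958/(2·0.2551) = 4.35063
P₀ = 1/(2.48983 + 4.35063) = 1/6.84046 = 0.146189

Final: 0.146189


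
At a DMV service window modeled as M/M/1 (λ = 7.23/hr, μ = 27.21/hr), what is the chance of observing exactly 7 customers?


ρ = 7.23/27.21 = 0.2657
P_n = (1−ρ)·ρ^n = (1 − 0.2657)·0.2657^7 = 0.7343·0.00009351 = 0.00006866

Final: 0.00006866


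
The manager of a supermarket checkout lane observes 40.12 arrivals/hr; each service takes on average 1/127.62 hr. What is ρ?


ρ = λ/μ = 40.12/127.62 = 0.3144

Final: 0.3144


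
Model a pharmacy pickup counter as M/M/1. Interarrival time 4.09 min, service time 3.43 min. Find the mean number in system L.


λ = 60/4.09 = 14.6699 /hr
μ = 60/3.43 = 17.4927 /hr
ρ = λ/μ = 14.6699/17.4927 = 0.8386
L = ρ/(1−ρ) = 0.8386/0.1614 = 5.1970

Final: 5.1970


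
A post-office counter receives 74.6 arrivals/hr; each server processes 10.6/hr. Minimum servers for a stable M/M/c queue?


Stability requires cμ > λ ⇔ c > λ/μ.
λ/μ = 74.6/10.6 = 7.0377
Minimum integer c = ⌊7.0377⌋ + 1 = 8
Check: 8·10.6 = 84.80 > 74.6, while 7·10.6 = 74.20 ≤ 74.6

Final: 8 servers


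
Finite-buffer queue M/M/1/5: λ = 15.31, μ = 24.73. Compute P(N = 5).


ρ = λ/μ = 15.31/24.73 = 0.6191
P_K = (1−ρ)ρ^K/(1−ρ^(K+1)) = (0.3809·0.090940)/(1 − 0.056300)
= 0.034640/0.943700 = 0.036707

Final: 0.036707


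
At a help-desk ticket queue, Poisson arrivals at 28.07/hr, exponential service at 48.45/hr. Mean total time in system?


W = 1/(μ−λ) = 1/(48.45 − 28.07) = 1/20.38 = 0.04907 hr

Final: 0.04907 hr


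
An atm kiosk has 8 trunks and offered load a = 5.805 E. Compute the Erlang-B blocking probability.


B(c,a) = (a^c/c!) / Σ_{k=0}^{c} a^k/k!
a^8/8! = 31.981385
Σ terms (k=0..8): 1.00000 + 5.80500 + 16.84901 + 32.60284 + 47.31487 + 54.93256 + 53.14726 + 44.07426 + 31.98139 = 287.707188
B = 31.981385/287.707188 = 0.111159

Final: 0.111159


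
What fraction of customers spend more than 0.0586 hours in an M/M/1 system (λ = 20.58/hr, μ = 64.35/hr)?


W ~ Exponential(μ−λ) for M/M/1.
μ − λ = 64.35 − 20.58 = 43.7700
P(W > t) = e^{−(μ−λ)t} = e^{−2.5649} = 0.076925

Final: 0.076925


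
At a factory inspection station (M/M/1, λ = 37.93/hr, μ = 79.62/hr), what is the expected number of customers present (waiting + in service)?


ρ = λ/μ = 37.93/79.62 = 0.4764
L = ρ/(1−ρ) = 0.4764/(1 − 0.4764) = 0.4764/0.5236 = 0.9098

Final: 0.9098


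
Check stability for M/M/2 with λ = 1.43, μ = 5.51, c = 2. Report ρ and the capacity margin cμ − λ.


Total capacity cμ = 2·5.51 = 11.02/hr
ρ = λ/(cμ) = 1.43/11.02 = 0.1298
Stable ⇔ ρ < 1: YES
Spare capacity = cμ − λ = 11.02 − 1.43 = 9.59/hr

Final: ρ = 0.1298; stable; margin = 9.59/hr


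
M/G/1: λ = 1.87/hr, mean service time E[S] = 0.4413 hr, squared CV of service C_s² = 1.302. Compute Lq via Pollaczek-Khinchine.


ρ = λ·E[S] = 1.87·0.4413 = 0.8252
Lq = ρ²(1+C_s²)/(2(1−ρ)) = 0.6810·(1+1.302)/(2·0.1748)
= 0.6810·2.3020/0.3495 = 4.48500

Final: 4.48500


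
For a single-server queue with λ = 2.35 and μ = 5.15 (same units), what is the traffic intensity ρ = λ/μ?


ρ = λ/μ = 2.35/5.15 = 0.4563

Final: 0.4563


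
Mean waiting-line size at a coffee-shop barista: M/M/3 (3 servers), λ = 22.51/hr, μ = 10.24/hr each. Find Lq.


a = λ/μ = 2.1982; ρ = a/3 = 0.7327
P₀ = 0.081707
Lq = P₀·a^c·ρ / (c!·(1−ρ)²) = 0.081707·10.62250·0.7327/(6·0.07142)
= 1.48403

Final: 1.48403


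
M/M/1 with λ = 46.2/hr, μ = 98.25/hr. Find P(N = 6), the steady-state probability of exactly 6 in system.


ρ = 46.2/98.25 = 0.4702
P_n = (1−ρ)·ρ^n = (1 − 0.4702)·0.4702^6 = 0.5298·0.010811 = 0.005727

Final: 0.005727


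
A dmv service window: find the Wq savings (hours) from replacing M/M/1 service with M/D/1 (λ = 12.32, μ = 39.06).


ρ = 12.32/39.06 = 0.3154
Wq(M/M/1) = ρ/(μ−λ) = 0.3154/26.74 = 0.01180 hr
Wq(M/D/1) = ρ/(2(μ−λ)) = 0.005898 hr
Savings = 0.01180 − 0.005898 = 0.005898 hr

Final: 0.005898 hr


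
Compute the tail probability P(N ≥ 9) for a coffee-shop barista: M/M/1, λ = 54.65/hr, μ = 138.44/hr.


ρ = 54.65/138.44 = 0.3948
P(N ≥ n) = ρ^n = 0.3948^9 = 0.0002328

Final: 0.0002328


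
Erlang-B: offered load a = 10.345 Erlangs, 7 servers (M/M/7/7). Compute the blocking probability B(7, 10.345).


B(c,a) = (a^c/c!) / Σ_{k=0}^{c} a^k/k!
a^7/7! = 2515.839483
Σ terms (k=0..7): 1.00000 + 10.34500 + 53.50951 + 184.51864 + 477.21132 + 987.35022 + 1702.35634 + 2515.83948 = 5932.130521
B = 2515.839483/5932.130521 = 0.424104

Final: 0.424104


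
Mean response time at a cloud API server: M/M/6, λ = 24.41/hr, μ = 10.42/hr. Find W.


a = 2.3426; ρ = 0.3904; P₀ = 0.095708
Lq = P₀·a^c·ρ/(c!(1−ρ)²) = 0.02308
Wq = Lq/λ = 0.02308/24.41 = 0.0009457 hr
W = Wq + 1/μ = 0.0009457 + 0.09597 = 0.09691 hr

Final: 0.09691 hr


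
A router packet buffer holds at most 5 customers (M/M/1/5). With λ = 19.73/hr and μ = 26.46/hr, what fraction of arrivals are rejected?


ρ = λ/μ = 19.73/26.46 = 0.7457
P_K = (1−ρ)ρ^K/(1−ρ^(K+1)) = (0.2543·0.230508)/(1 − 0.171879)
= 0.058629/0.828121 = 0.070797

Final: 0.070797


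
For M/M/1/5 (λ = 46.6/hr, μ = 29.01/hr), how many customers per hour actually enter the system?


ρ = 1.6063; P_K = (1−ρ)ρ^5/(1−ρ^6) = 0.400797
λ_eff = λ(1 − P_K) = 46.6·(1 − 0.400797) = 46.6·0.599203 = 27.9229 /hr

Final: 27.9229 /hr


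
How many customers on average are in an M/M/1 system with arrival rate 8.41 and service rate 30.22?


ρ = λ/μ = 8.41/30.22 = 0.2783
L = ρ/(1−ρ) = 0.2783/(1 − 0.2783) = 0.2783/0.7217 = 0.3856

Final: 0.3856


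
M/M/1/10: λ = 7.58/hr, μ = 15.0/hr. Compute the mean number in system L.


ρ = 7.58/15.0 = 0.5053
L = ρ[1 − (K+1)ρ^K + Kρ^(K+1)] / [(1−ρ)(1−ρ^(K+1))]
Numerator: 0.5053·(1 − 11·0.001086 + 10·0.0005487) = 0.502070
Denominator: (0.4947)·(0.999451) = 0.494395
L = 0.502070/0.494395 = 1.0155

Final: 1.0155


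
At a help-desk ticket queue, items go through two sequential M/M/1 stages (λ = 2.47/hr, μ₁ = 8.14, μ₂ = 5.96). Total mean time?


Each node sees arrival rate λ = 2.47/hr (tandem ⇒ throughput preserved).
W₁ = 1/(μ₁−λ) = 1/(8.14−2.47) = 0.17637 hr
W₂ = 1/(μ₂−λ) = 1/(5.96−2.47) = 0.28653 hr
W_total = W₁ + W₂ = 0.17637 + 0.28653 = 0.46290 hr

Final: 0.46290 hr


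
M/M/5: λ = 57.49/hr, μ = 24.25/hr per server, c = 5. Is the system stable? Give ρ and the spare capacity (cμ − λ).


Total capacity cμ = 5·24.25 = 121.25/hr
ρ = λ/(cμ) = 57.49/121.25 = 0.4741
Stable ⇔ ρ < 1: YES
Spare capacity = cμ − λ = 121.25 − 57.49 = 63.76/hr

Final: ρ = 0.4741; stable; margin = 63.76/hr


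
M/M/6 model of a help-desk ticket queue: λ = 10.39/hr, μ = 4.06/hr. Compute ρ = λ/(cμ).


ρ = λ/(cμ) = 10.39/(6·4.06) = 10.39/24.36 = 0.4265

Final: 0.4265


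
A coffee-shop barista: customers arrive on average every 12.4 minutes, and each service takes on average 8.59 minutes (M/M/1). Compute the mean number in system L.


λ = 60/12.4 = 4.8387 /hr
μ = 60/8.59 = 6.9849 /hr
ρ = λ/μ = 4.8387/6.9849 = 0.6927
L = ρ/(1−ρ) = 0.6927/0.3073 = 2.2546

Final: 2.2546


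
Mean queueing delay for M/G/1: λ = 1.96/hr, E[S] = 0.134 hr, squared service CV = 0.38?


ρ = λ·E[S] = 1.96·0.134 = 0.2626
E[S²] = E[S]²(1+C_s²) = 0.134²·(1+0.38) = 0.024779
Wq = λ·E[S²]/(2(1−ρ)) = 1.96·0.024779/(2·0.7374) = 0.03293 hr

Final: 0.03293 hr


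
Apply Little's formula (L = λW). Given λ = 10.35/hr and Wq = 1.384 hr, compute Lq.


Lq = λWq = 10.35·1.384 = 14.3244

Final: 14.3244


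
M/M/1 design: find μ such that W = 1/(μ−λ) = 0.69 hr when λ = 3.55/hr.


W = 1/(μ−λ) ⇒ μ − λ = 1/W = 1/0.69 = 1.4493
μ = λ + 1/W = 3.55 + 1.4493 = 4.9993 per hr

Final: 4.9993 /hr


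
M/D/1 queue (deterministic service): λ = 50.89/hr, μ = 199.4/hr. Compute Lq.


ρ = 50.89/199.4 = 0.2552
M/D/1: Lq = ρ²/(2(1−ρ)) = 0.06514/(2·0.7448) = 0.04373

Final: 0.04373


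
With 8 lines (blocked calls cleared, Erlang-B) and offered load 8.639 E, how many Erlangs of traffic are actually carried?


B(8,8.639) = 0.270285 (Erlang-B)
Carried load = a(1 − B) = 8.639·(1 − 0.270285) = 8.639·0.729715 = 6.3040 E

Final: 6.3040 Erlangs


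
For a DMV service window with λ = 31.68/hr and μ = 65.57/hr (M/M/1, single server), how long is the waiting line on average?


ρ = 31.68/65.57 = 0.4831
Lq = ρ²/(1−ρ) = 0.2334/0.5169 = 0.4516

Final: 0.4516


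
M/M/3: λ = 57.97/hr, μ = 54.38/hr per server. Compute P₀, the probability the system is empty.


a = λ/μ = 57.97/54.38 = 1.0660; ρ = a/c = 0.3553
Σ_{k=0}^{2} a^k/k! (terms k=0..2) = 1.00000 + 1.06602 + 0.56820 = 2.63421
Tail: a^3/(3!(1−ρ)) = 1.21141/(6·0.6447) = 0.31319
P₀ = 1/(2.63421 + 0.31319) = 1/2.94740 = 0.339282

Final: 0.339282


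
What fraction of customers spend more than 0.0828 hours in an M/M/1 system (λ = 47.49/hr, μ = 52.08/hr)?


W ~ Exponential(μ−λ) for M/M/1.
μ − λ = 52.08 − 47.49 = 4.5900
P(W > t) = e^{−(μ−λ)t} = e^{−0.3801} = 0.683826

Final: 0.683826


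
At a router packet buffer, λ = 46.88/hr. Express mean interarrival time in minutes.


Mean interarrival time = 1/λ = 1/46.88 hour = 0.02133 hour
In minutes: 0.02133 × 60 = 1.2799 min

Final: 1.2799 min


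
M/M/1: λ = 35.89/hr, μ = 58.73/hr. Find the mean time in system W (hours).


W = 1/(μ−λ) = 1/(58.73 − 35.89) = 1/22.84 = 0.04378 hr

Final: 0.04378 hr


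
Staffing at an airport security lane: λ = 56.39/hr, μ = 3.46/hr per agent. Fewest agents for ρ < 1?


Stability requires cμ > λ ⇔ c > λ/μ.
λ/μ = 56.39/3.46 = 16.2977
Minimum integer c = ⌊16.2977⌋ + 1 = 17
Check: 17·3.46 = 58.82 > 56.39, while 16·3.46 = 55.36 ≤ 56.39

Final: 17 servers


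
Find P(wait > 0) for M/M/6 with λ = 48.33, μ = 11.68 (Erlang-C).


a = λ/μ = 4.1378; ρ = a/6 = 0.6896
P₀ = 0.014226 (from M/M/c formula)
C(c,a) = [a^c/(c!(1−ρ))]·P₀ = [5019.30647/(720·0.3104)]·0.014226
= 22.46188·0.014226 = 0.319552

Final: 0.319552


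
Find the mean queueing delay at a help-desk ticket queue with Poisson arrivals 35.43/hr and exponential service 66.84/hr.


ρ = 35.43/66.84 = 0.5301
Wq = ρ/(μ−λ) = 0.5301/(66.84 − 35.43) = 0.5301/31.41 = 0.01688 hr

Final: 0.01688 hr


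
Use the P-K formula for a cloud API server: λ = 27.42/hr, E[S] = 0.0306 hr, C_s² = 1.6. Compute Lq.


ρ = λ·E[S] = 27.42·0.0306 = 0.8391
Lq = ρ²(1+C_s²)/(2(1−ρ)) = 0.7040·(1+1.6)/(2·0.1609)
= 0.7040·2.6000/0.3219 = 5.68638

Final: 5.68638


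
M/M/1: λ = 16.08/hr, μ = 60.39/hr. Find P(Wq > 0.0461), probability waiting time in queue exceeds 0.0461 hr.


ρ = 16.08/60.39 = 0.2663
P(Wq > t) = ρ·e^{−(μ−λ)t} = 0.2663·e^{−2.0427}
= 0.2663·0.129679 = 0.034530

Final: 0.034530


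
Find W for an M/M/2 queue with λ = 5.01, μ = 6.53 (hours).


a = 0.7672; ρ = 0.3836; P₀ = 0.445490
Lq = P₀·a^c·ρ/(c!(1−ρ)²) = 0.13239
Wq = Lq/λ = 0.13239/5.01 = 0.02642 hr
W = Wq + 1/μ = 0.02642 + 0.15314 = 0.17956 hr

Final: 0.17956 hr


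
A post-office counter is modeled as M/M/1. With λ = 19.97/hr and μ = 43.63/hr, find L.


ρ = λ/μ = 19.97/43.63 = 0.4577
L = ρ/(1−ρ) = 0.4577/(1 − 0.4577) = 0.4577/0.5423 = 0.8440

Final: 0.8440


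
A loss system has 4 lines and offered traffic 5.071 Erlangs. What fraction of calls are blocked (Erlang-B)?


B(c,a) = (a^c/c!) / Σ_{k=0}^{c} a^k/k!
a^4/4! = 27.552639
Σ terms (k=0..4): 1.00000 + 5.07100 + 12.85752 + 21.73350 + 27.55264 = 68.214655
B = 27.552639/68.214655 = 0.403911

Final: 0.403911


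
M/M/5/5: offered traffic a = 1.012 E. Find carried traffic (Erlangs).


B(5,1.012) = 0.003217 (Erlang-B)
Carried load = a(1 − B) = 1.012·(1 − 0.003217) = 1.012·0.996783 = 1.0087 E

Final: 1.0087 Erlangs


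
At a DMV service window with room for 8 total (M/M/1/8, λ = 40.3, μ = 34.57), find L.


ρ = 40.3/34.57 = 1.1658
L = ρ[1 − (K+1)ρ^K + Kρ^(K+1)] / [(1−ρ)(1−ρ^(K+1))]
Numerator: 1.1658·(1 − 9·3.410714 + 8·3.976042) = 2.461961
Denominator: (-0.1658)·(-2.976042) = 0.493281
L = 2.461961/0.493281 = 4.9910

Final: 4.9910


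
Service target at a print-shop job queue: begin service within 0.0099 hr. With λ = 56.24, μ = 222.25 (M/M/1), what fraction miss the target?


ρ = 56.24/222.25 = 0.2530
P(Wq > t) = ρ·e^{−(μ−λ)t} = 0.2530·e^{−1.6435}
= 0.2530·0.193302 = 0.048915

Final: 0.048915


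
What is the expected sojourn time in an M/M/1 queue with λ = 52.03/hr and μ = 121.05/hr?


W = 1/(μ−λ) = 1/(121.05 − 52.03) = 1/69.02 = 0.01449 hr

Final: 0.01449 hr


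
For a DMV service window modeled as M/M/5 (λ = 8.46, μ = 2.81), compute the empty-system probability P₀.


a = λ/μ = 8.46/2.81 = 3.0107; ρ = a/c = 0.6021
Σ_{k=0}^{4} a^k/k! (terms k=0..4) = 1.00000 + 3.01068 + 4.53209 + 4.54821 + 3.42330 = 16.51428
Tail: a^5/(5!(1−ρ)) = 247.35473/(120·0.3979) = 5.18088
P₀ = 1/(16.51428 + 5.18088) = 1/21.69515 = 0.046093

Final: 0.046093


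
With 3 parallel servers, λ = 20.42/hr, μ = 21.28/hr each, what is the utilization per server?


ρ = λ/(cμ) = 20.42/(3·21.28) = 20.42/63.84 = 0.3199

Final: 0.3199


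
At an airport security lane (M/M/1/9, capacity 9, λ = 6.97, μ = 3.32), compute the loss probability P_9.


ρ = λ/μ = 6.97/3.32 = 2.0994
P_K = (1−ρ)ρ^K/(1−ρ^(K+1)) = (-1.0994·792.231761)/(1 − 1663.209450)
= -870.977689/-1662.209450 = 0.523988

Final: 0.523988


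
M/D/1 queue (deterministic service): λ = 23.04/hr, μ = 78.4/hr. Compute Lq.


ρ = 23.04/78.4 = 0.2939
M/D/1: Lq = ρ²/(2(1−ρ)) = 0.08636/(2·0.7061) = 0.06115

Final: 0.06115


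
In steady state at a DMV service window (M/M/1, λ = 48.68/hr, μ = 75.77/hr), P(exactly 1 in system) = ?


ρ = 48.68/75.77 = 0.6425
P_n = (1−ρ)·ρ^n = (1 − 0.6425)·0.6425^1 = 0.3575·0.642471 = 0.229702

Final: 0.229702


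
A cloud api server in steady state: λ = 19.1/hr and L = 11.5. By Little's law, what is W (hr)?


W = L/λ = 11.5/19.1 = 0.6021 hr

Final: 0.6021 hr


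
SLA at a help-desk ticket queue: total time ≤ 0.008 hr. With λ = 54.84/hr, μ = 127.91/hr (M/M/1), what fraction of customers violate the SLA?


W ~ Exponential(μ−λ) for M/M/1.
μ − λ = 127.91 − 54.84 = 73.0700
P(W > t) = e^{−(μ−λ)t} = e^{−0.5846} = 0.557351

Final: 0.557351


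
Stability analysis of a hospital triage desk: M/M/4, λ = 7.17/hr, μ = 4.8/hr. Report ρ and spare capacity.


Total capacity cμ = 4·4.8 = 19.20/hr
ρ = λ/(cμ) = 7.17/19.20 = 0.3734
Stable ⇔ ρ < 1: YES
Spare capacity = cμ − λ = 19.20 − 7.17 = 12.03/hr

Final: ρ = 0.3734; stable; margin = 12.03/hr


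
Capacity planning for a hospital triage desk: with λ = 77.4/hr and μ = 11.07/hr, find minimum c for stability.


Stability requires cμ > λ ⇔ c > λ/μ.
λ/μ = 77.4/11.07 = 6.9919
Minimum integer c = ⌊6.9919⌋ + 1 = 7
Check: 7·11.07 = 77.49 > 77.4, while 6·11.07 = 66.42 ≤ 77.4

Final: 7 servers


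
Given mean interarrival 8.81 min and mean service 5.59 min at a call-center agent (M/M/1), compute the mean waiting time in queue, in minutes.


λ = 60/8.81 = 6.8104 /hr
μ = 60/5.59 = 10.7335 /hr
ρ = λ/μ = 6.8104/10.7335 = 0.6345
Wq = ρ/(μ−λ) = 0.6345/(10.7335−6.8104) = 0.16174 hr
In minutes: 0.16174·60 = 9.704 min

Final: 9.704 min


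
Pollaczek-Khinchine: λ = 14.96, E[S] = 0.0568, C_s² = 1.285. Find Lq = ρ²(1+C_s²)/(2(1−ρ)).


ρ = λ·E[S] = 14.96·0.0568 = 0.8497
Lq = ρ²(1+C_s²)/(2(1−ρ)) = 0.7220·(1+1.285)/(2·0.1503)
= 0.7220·2.2850/0.3005 = 5.48957

Final: 5.48957


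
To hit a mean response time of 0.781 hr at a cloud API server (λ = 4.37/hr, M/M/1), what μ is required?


W = 1/(μ−λ) ⇒ μ − λ = 1/W = 1/0.781 = 1.2804
μ = λ + 1/W = 4.37 + 1.2804 = 5.6504 per hr

Final: 5.6504 /hr


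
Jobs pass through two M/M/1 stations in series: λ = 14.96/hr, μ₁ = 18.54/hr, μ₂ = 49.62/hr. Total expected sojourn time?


Each node sees arrival rate λ = 14.96/hr (tandem ⇒ throughput preserved).
W₁ = 1/(μ₁−λ) = 1/(18.54−14.96) = 0.27933 hr
W₂ = 1/(μ₂−λ) = 1/(49.62−14.96) = 0.02885 hr
W_total = W₁ + W₂ = 0.27933 + 0.02885 = 0.30818 hr

Final: 0.30818 hr


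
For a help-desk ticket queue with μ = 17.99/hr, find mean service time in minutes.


Mean service time = 1/μ = 1/17.99 hour = 0.05559 hour
In minutes: 0.05559 × 60 = 3.3352 min

Final: 3.3352 min


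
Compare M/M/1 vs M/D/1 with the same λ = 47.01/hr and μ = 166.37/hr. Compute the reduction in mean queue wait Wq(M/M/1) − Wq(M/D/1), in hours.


ρ = 47.01/166.37 = 0.2826
Wq(M/M/1) = ρ/(μ−λ) = 0.2826/119.36 = 0.002367 hr
Wq(M/D/1) = ρ/(2(μ−λ)) = 0.001184 hr
Savings = 0.002367 − 0.001184 = 0.001184 hr

Final: 0.001184 hr


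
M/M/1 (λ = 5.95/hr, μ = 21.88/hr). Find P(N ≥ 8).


ρ = 5.95/21.88 = 0.2719
P(N ≥ n) = ρ^n = 0.2719^8 = 0.00002991

Final: 0.00002991


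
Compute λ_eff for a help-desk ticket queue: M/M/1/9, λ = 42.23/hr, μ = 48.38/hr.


ρ = 0.8729; P_K = (1−ρ)ρ^9/(1−ρ^10) = 0.050314
λ_eff = λ(1 − P_K) = 42.23·(1 − 0.050314) = 42.23·0.949686 = 40.1053 /hr

Final: 40.1053 /hr


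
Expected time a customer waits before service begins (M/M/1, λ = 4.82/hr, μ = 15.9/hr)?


ρ = 4.82/15.9 = 0.3031
Wq = ρ/(μ−λ) = 0.3031/(15.9 − 4.82) = 0.3031/11.08 = 0.02736 hr

Final: 0.02736 hr


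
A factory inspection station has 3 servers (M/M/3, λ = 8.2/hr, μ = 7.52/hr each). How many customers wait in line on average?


a = λ/μ = 1.0904; ρ = a/3 = 0.3635
P₀ = 0.330641
Lq = P₀·a^c·ρ / (c!·(1−ρ)²) = 0.330641·1.29655·0.3635/(6·0.40516)
= 0.06410

Final: 0.06410


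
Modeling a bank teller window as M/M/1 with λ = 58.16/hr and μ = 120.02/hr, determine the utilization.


ρ = λ/μ = 58.16/120.02 = 0.4846

Final: 0.4846


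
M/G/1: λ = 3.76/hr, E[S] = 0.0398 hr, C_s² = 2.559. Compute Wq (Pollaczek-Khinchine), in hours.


ρ = λ·E[S] = 3.76·0.0398 = 0.1496
E[S²] = E[S]²(1+C_s²) = 0.0398²·(1+2.559) = 0.005638
Wq = λ·E[S²]/(2(1−ρ)) = 3.76·0.005638/(2·0.8504) = 0.01246 hr

Final: 0.01246 hr


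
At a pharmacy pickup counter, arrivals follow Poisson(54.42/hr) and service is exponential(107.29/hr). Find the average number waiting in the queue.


ρ = 54.42/107.29 = 0.5072
Lq = ρ²/(1−ρ) = 0.2573/0.4928 = 0.5221

Final: 0.5221


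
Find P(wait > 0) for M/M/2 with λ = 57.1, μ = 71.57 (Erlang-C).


a = λ/μ = 0.7978; ρ = a/2 = 0.3989
P₀ = 0.429684 (from M/M/c formula)
C(c,a) = [a^c/(c!(1−ρ))]·P₀ = [0.63652/(2·0.6011)]·0.429684
= 0.52947·0.429684 = 0.227505

Final: 0.227505


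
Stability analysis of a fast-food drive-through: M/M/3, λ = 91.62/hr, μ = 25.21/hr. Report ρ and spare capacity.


Total capacity cμ = 3·25.21 = 75.63/hr
ρ = λ/(cμ) = 91.62/75.63 = 1.2114
Stable ⇔ ρ < 1: NO
Spare capacity = cμ − λ = 75.63 − 91.62 = -15.99/hr

Final: ρ = 1.2114; unstable; margin = -15.99/hr


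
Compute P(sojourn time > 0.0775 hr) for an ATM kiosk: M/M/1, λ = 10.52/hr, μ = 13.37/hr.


W ~ Exponential(μ−λ) for M/M/1.
μ − λ = 13.37 − 10.52 = 2.8500
P(W > t) = e^{−(μ−λ)t} = e^{−0.2209} = 0.801817

Final: 0.801817
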